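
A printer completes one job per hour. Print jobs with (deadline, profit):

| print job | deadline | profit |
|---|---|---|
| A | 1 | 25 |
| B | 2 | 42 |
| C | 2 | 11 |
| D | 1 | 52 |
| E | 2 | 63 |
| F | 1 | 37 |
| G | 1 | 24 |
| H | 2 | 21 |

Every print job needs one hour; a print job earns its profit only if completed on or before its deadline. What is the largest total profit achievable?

115

Sort by profit descending; place each in the latest free slot ≤ its deadline.
By profit: E(d2,63), D(d1,52), B(d2,42), F(d1,37), A(d1,25), G(d1,24), H(d2,21), C(d2,11)
E→slot 2; D→slot 1; B skipped; F skipped; A skipped; G skipped; H skipped; C skipped.
Profit = 52 + 63 = 115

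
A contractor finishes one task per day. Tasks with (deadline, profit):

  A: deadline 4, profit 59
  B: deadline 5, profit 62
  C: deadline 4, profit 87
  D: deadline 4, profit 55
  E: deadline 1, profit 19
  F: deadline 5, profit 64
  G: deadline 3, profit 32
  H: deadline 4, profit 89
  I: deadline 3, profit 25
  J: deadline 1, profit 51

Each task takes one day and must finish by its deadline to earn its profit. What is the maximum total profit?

361

Profit order: H=89 C=87 F=64 B=62 A=59 D=55 J=51 G=32 I=25 E=19
Assign: H→slot 4, C→slot 3, F→slot 5, B→slot 2, A→slot 1, D skipped, J skipped, G skipped, I skipped, E skipped.
Slots: [1:A] [2:B] [3:C] [4:H] [5:F]
Profit = 59 + 62 + 87 + 89 + 64 = 361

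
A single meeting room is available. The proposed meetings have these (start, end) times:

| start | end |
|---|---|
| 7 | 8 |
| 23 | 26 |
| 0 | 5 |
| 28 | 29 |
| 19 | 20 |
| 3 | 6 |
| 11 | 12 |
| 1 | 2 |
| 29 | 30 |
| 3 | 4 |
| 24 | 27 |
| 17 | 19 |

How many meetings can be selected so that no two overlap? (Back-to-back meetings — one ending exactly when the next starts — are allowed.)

Order by finish time; keep every interval that doesn't clash with the previous kept one.
By end time: (1,2), (3,4), (0,5), (3,6), (7,8), (11,12), (17,19), (19,20), (23,26), (24,27), (28,29), (29,30).
Pick (1,2); next start ≥ 2 → (3,4); next start ≥ 4 → (7,8); next start ≥ 8 → (11,12); next start ≥ 12 → (17,19); next start ≥ 19 → (19,20); next start ≥ 20 → (23,26); next start ≥ 26 → (28,29); next start ≥ 29 → (29,30).
Selected 9 meetings.

9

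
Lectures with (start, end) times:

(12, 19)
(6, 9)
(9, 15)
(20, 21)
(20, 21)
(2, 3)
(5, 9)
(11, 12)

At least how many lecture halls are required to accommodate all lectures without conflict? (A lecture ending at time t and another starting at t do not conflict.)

2

The answer is the maximum number of intervals overlapping at any instant.
starts: [2, 5, 6, 9, 11, 12, 20, 20]
ends:   [3, 9, 9, 12, 15, 19, 21, 21]
s2→1 e3→0 s5→1 s6→2  — peak 2.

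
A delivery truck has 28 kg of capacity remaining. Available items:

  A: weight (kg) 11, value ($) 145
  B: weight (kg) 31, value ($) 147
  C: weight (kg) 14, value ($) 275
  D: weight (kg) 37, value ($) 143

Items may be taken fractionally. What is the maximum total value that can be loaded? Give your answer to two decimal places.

434.23

Ratios (sorted): C 19.64, A 13.18, B 4.74, D 3.86
take C (14 @ 275); take A (11 @ 145); take 3/31 of B → 14.23. Capacity used 28/28.
Total value = 434.23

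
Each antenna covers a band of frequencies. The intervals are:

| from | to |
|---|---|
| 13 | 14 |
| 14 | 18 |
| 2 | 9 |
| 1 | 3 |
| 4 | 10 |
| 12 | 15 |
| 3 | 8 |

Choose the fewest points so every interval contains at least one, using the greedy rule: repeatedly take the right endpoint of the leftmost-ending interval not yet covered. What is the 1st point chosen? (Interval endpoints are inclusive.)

By right end: [1,3]  [3,8]  [2,9]  [4,10]  [13,14]  [12,15]  [14,18]
[1,3] uncovered → point at 3; [4,10] uncovered → point at 10; [13,14] uncovered → point at 14.
Points: 3, 10, 14 (3 total).

3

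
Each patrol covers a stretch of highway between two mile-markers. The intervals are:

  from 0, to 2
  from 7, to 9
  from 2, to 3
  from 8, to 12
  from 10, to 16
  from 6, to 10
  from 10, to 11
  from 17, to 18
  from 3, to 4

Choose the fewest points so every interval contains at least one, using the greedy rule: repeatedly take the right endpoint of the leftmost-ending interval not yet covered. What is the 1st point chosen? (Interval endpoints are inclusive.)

2

Sorted: [0,2] [2,3] [3,4] [7,9] [6,10] [10,11] [8,12] [10,16] [17,18]
{[0,2],[2,3]} hit by 2; {[3,4]} hit by 4; {[7,9],[6,10]} hit by 9; {[10,11],[8,12],[10,16]} hit by 11; {[17,18]} hit by 18.
Points: 2, 4, 9, 11, 18 (5 total).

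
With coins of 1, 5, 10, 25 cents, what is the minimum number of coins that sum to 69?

8

Greedy: take as many of the largest coin as possible, then repeat with the remainder.
69 − 2×25→19 − 1×10→9 − 1×5→4 − 4×1→0
Total coins = 2 + 1 + 1 + 4 = 8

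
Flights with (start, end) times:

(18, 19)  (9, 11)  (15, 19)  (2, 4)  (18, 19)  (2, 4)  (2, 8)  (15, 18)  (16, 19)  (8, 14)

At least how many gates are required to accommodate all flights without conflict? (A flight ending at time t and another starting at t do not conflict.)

4

The answer is the maximum number of intervals overlapping at any instant.
Events (time:±→running): 2:+→1 2:+→2 2:+→3 4:-→2 4:-→1 8:-→0 8:+→1 9:+→2 11:-→1 14:-→0 15:+→1 15:+→2 16:+→3 18:-→2 18:+→3 18:+→4 … peak 4.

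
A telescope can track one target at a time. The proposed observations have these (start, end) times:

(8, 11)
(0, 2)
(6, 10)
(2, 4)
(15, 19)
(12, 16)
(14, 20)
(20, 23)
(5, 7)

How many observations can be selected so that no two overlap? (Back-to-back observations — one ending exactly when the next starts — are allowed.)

Order by finish time; keep every interval that doesn't clash with the previous kept one.
Sorted by end: (0,2)  (2,4)  (5,7)  (6,10)  (8,11)  (12,16)  (15,19)  (14,20)  (20,23)
take (0,2); take (2,4); take (5,7); take (8,11); take (12,16); skip (15,19); take (20,23).
Selected 6 observations.

6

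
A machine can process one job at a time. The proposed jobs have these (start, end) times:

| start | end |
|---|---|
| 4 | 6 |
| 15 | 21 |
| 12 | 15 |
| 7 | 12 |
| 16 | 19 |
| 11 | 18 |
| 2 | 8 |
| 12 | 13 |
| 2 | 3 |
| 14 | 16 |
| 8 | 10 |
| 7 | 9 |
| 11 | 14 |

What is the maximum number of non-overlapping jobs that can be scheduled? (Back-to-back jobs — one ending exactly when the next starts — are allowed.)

Sorted by end: (2,3)  (4,6)  (2,8)  (7,9)  (8,10)  (7,12)  (12,13)  (11,14)  (12,15)  (14,16)  (11,18)  (16,19)  (15,21)
take (2,3); take (4,6); skip (2,8); take (7,9); skip (8,10); take (12,13); take (14,16); take (16,19); skip (15,21).
Selected 6 jobs.

6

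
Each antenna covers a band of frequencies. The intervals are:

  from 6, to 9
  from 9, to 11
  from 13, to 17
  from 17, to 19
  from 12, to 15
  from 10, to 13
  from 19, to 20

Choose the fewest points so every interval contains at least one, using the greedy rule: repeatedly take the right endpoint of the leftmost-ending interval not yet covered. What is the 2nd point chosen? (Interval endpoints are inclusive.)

13

By right end: [6,9]  [9,11]  [10,13]  [12,15]  [13,17]  [17,19]  [19,20]
[6,9] uncovered → point at 9; [10,13] uncovered → point at 13; [17,19] uncovered → point at 19.
Points: 9, 13, 19 (3 total).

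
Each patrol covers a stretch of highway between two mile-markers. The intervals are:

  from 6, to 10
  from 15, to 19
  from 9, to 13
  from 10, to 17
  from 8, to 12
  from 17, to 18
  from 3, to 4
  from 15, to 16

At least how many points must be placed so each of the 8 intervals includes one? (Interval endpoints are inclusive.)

4

Sort by right endpoint; whenever an interval is uncovered, place a point at its right end.
Sorted: [3,4] [6,10] [8,12] [9,13] [15,16] [10,17] [17,18] [15,19]
{[3,4]} hit by 4; {[6,10],[8,12],[9,13]} hit by 10; {[15,16],[10,17]} hit by 16; {[17,18],[15,19]} hit by 18.
Points: 4, 10, 16, 18 (4 total).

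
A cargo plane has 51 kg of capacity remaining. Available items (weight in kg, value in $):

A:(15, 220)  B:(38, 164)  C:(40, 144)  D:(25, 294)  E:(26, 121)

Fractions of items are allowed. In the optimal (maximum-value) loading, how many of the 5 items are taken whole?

2

Greedy by value/weight ratio, highest first.
Order: A (220/15=14.67) > D (294/25=11.76) > E (121/26=4.65) > B (164/38=4.32) > C (144/40=3.60)
Fill: take A (15 @ 220) → take D (25 @ 294) → take 11/26 of E → 51.19; 51/51 used.
2 item(s) taken whole; one partial (take 11/26 of E).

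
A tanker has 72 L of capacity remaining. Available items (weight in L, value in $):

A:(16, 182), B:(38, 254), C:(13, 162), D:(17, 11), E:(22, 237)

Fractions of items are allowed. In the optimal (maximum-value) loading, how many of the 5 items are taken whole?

Greedy by value/weight ratio, highest first.
Ratios (sorted): C 12.46, A 11.38, E 10.77, B 6.68, D 0.65
take C (13 @ 162); take A (16 @ 182); take E (22 @ 237); take 21/38 of B → 140.37. Capacity used 72/72.
3 item(s) taken whole; one partial (take 21/38 of B).

3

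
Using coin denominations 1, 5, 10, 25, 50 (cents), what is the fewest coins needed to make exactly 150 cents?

150 − 3×50→0
Total coins = 3 = 3

3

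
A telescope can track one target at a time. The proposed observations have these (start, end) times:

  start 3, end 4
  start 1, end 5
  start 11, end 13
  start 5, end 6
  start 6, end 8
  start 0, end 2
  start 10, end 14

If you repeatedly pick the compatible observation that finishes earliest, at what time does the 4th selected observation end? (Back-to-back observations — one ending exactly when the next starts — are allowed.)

Sort by end time and greedily take each interval whose start is ≥ the last chosen end.
By end time: (0,2), (3,4), (1,5), (5,6), (6,8), (11,13), (10,14).
Pick (0,2); next start ≥ 2 → (3,4); next start ≥ 4 → (5,6); next start ≥ 6 → (6,8); next start ≥ 8 → (11,13).
Selected: (0,2) (3,4) (5,6) (6,8) (11,13)

8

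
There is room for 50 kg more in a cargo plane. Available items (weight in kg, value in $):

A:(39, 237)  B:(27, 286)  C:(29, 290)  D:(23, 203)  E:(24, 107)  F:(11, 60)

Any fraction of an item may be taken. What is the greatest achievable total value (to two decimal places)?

516.00

Ratios (sorted): B 10.59, C 10.00, D 8.83, A 6.08, F 5.45, E 4.46
take B (27 @ 286); take 23/29 of C → 230.00. Capacity used 50/50.
Total value = 516.00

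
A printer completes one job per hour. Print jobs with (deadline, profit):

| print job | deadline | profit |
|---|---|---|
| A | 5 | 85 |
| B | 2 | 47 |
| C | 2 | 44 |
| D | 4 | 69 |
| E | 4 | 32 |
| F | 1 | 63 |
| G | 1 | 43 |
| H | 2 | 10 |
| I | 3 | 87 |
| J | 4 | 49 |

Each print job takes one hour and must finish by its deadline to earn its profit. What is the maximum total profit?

353

Sort by profit descending; place each in the latest free slot ≤ its deadline.
By profit: I(d3,87), A(d5,85), D(d4,69), F(d1,63), J(d4,49), B(d2,47), C(d2,44), G(d1,43), E(d4,32), H(d2,10)
I→slot 3; A→slot 5; D→slot 4; F→slot 1; J→slot 2; B skipped; C skipped; G skipped; E skipped; H skipped.
Profit = 63 + 49 + 87 + 69 + 85 = 353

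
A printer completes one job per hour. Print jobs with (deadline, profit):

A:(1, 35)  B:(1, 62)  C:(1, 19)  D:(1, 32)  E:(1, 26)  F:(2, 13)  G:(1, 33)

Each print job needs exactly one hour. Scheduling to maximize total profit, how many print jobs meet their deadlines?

2

By profit: B(d1,62), A(d1,35), G(d1,33), D(d1,32), E(d1,26), C(d1,19), F(d2,13)
B→slot 1; A skipped; G skipped; D skipped; E skipped; C skipped; F→slot 2.
2 of 7 scheduled.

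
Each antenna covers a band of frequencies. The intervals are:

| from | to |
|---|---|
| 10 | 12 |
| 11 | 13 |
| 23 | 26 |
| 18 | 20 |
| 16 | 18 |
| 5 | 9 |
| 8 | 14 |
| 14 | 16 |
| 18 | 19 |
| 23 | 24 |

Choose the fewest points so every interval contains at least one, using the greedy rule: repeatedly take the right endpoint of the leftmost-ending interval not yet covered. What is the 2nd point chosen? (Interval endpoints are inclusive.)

By right end: [5,9]  [10,12]  [11,13]  [8,14]  [14,16]  [16,18]  [18,19]  [18,20]  [23,24]  [23,26]
[5,9] uncovered → point at 9; [10,12] uncovered → point at 12; [14,16] uncovered → point at 16; [18,19] uncovered → point at 19; [23,24] uncovered → point at 24.
Points: 9, 12, 16, 19, 24 (5 total).

12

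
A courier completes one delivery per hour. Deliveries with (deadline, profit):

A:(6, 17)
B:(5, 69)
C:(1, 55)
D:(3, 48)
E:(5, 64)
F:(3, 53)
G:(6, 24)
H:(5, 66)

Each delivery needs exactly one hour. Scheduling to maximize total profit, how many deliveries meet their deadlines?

Profit order: B=69 H=66 E=64 C=55 F=53 D=48 G=24 A=17
Assign: B→slot 5, H→slot 4, E→slot 3, C→slot 1, F→slot 2, D skipped, G→slot 6, A skipped.
Slots: [1:C] [2:F] [3:E] [4:H] [5:B] [6:G]
6 of 8 scheduled.

6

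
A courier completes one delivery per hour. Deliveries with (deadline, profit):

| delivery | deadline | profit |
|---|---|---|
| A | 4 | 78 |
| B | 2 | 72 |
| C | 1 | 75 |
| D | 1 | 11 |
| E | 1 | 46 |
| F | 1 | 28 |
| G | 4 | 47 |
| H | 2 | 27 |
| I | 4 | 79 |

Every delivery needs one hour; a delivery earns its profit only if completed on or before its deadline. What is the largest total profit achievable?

Take jobs in profit order; each goes to the latest open slot no later than its deadline.
Profit order: I=79 A=78 C=75 B=72 G=47 E=46 F=28 H=27 D=11
Assign: I→slot 4, A→slot 3, C→slot 1, B→slot 2, G skipped, E skipped, F skipped, H skipped, D skipped.
Slots: [1:C] [2:B] [3:A] [4:I]
Profit = 75 + 72 + 78 + 79 = 304

304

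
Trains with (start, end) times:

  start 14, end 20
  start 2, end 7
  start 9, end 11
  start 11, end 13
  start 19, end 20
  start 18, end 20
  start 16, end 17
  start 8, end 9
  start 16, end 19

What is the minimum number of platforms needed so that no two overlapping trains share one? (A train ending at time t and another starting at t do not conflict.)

3

Count concurrent intervals with a sweep; the peak is the room count.
Events (time:±→running): 2:+→1 7:-→0 8:+→1 9:-→0 9:+→1 11:-→0 11:+→1 13:-→0 14:+→1 16:+→2 16:+→3 … peak 3.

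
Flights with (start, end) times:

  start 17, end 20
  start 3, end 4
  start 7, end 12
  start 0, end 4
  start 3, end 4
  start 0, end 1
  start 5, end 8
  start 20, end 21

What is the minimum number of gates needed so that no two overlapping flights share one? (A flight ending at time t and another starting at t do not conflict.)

The answer is the maximum number of intervals overlapping at any instant.
starts: [0, 0, 3, 3, 5, 7, 17, 20]
ends:   [1, 4, 4, 4, 8, 12, 20, 21]
s0→1 s0→2 e1→1 s3→2 s3→3  — peak 3.

3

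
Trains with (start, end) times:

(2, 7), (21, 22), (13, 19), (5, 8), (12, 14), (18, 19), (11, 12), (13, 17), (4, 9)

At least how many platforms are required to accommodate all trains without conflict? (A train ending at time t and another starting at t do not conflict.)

Count concurrent intervals with a sweep; the peak is the room count.
Events (time:±→running): 2:+→1 4:+→2 5:+→3 … peak 3.

3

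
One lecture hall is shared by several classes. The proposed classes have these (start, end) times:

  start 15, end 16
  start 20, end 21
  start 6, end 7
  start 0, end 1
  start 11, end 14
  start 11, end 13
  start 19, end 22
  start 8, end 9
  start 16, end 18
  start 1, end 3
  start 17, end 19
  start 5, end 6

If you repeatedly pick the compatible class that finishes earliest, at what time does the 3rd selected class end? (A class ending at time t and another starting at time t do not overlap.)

6

Greedy by earliest finish: after sorting by end time, pick each interval compatible with the last pick.
Sorted by end: (0,1)  (1,3)  (5,6)  (6,7)  (8,9)  (11,13)  (11,14)  (15,16)  (16,18)  (17,19)  (20,21)  (19,22)
take (0,1); take (1,3); take (5,6); take (6,7); take (8,9); take (11,13); take (15,16); take (16,18); take (20,21).
Selected: (0,1) (1,3) (5,6) (6,7) (8,9) (11,13) (15,16) (16,18) (20,21)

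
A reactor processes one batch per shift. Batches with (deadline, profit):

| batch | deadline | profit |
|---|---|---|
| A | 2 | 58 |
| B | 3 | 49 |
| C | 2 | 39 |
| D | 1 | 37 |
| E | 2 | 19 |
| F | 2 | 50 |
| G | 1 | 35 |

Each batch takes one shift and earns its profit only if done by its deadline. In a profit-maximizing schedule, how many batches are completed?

Sort by profit descending; place each in the latest free slot ≤ its deadline.
By profit: A(d2,58), F(d2,50), B(d3,49), C(d2,39), D(d1,37), G(d1,35), E(d2,19)
A→slot 2; F→slot 1; B→slot 3; C skipped; D skipped; G skipped; E skipped.
3 of 7 scheduled.

3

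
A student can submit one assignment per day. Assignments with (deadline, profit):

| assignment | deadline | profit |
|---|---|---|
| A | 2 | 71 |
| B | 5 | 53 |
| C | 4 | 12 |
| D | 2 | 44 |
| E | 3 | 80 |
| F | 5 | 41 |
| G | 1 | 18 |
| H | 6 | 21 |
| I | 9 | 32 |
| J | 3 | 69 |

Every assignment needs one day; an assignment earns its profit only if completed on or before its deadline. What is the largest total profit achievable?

Profit order: E=80 A=71 J=69 B=53 D=44 F=41 I=32 H=21 G=18 C=12
Assign: E→slot 3, A→slot 2, J→slot 1, B→slot 5, D skipped, F→slot 4, I→slot 9, H→slot 6, G skipped, C skipped.
Slots: [1:J] [2:A] [3:E] [4:F] [5:B] [6:H] [9:I]
Profit = 69 + 71 + 80 + 41 + 53 + 21 + 32 = 367

367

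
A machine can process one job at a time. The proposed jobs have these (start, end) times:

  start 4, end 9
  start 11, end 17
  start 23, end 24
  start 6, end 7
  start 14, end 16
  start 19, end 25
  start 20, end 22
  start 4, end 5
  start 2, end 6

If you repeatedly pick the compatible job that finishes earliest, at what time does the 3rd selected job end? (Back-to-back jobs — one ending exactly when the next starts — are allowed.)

By end time: (4,5), (2,6), (6,7), (4,9), (14,16), (11,17), (20,22), (23,24), (19,25).
Pick (4,5); next start ≥ 5 → (6,7); next start ≥ 7 → (14,16); next start ≥ 16 → (20,22); next start ≥ 22 → (23,24).
Selected: (4,5) (6,7) (14,16) (20,22) (23,24)

16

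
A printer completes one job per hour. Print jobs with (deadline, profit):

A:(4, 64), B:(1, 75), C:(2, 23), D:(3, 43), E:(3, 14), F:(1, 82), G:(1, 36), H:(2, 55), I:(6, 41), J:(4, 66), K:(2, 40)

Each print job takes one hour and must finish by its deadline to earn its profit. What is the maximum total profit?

308

Sort by profit descending; place each in the latest free slot ≤ its deadline.
By profit: F(d1,82), B(d1,75), J(d4,66), A(d4,64), H(d2,55), D(d3,43), I(d6,41), K(d2,40), G(d1,36), C(d2,23), E(d3,14)
F→slot 1; B skipped; J→slot 4; A→slot 3; H→slot 2; D skipped; I→slot 6; K skipped; G skipped; C skipped; E skipped.
Profit = 82 + 55 + 64 + 66 + 41 = 308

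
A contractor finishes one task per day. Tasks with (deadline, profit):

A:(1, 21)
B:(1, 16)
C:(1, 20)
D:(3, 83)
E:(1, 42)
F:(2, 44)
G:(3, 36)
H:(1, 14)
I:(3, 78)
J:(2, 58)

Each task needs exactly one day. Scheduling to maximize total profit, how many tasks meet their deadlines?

By profit: D(d3,83), I(d3,78), J(d2,58), F(d2,44), E(d1,42), G(d3,36), A(d1,21), C(d1,20), B(d1,16), H(d1,14)
D→slot 3; I→slot 2; J→slot 1; F skipped; E skipped; G skipped; A skipped; C skipped; B skipped; H skipped.
3 of 10 scheduled.

3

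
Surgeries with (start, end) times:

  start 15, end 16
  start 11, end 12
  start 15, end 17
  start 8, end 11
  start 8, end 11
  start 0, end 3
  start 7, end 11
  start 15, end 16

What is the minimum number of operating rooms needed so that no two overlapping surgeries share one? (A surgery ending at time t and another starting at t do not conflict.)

3

The answer is the maximum number of intervals overlapping at any instant.
Events (time:±→running): 0:+→1 3:-→0 7:+→1 8:+→2 8:+→3 … peak 3.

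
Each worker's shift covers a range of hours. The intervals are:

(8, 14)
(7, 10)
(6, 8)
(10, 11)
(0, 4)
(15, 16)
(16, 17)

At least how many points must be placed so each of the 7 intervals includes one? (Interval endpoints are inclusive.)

4

Process intervals by earliest right end; each time one isn't hit yet, stab at its right endpoint.
Sorted: [0,4] [6,8] [7,10] [10,11] [8,14] [15,16] [16,17]
{[0,4]} hit by 4; {[6,8],[7,10]} hit by 8; {[10,11],[8,14]} hit by 11; {[15,16],[16,17]} hit by 16.
Points: 4, 8, 11, 16 (4 total).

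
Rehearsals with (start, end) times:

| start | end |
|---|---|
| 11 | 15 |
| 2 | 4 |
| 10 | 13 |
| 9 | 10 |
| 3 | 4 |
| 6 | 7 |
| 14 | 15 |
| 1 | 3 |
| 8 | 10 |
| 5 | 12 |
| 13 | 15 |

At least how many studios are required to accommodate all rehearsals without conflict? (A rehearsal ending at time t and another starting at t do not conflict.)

Events (time:±→running): 1:+→1 2:+→2 3:-→1 3:+→2 4:-→1 4:-→0 5:+→1 6:+→2 7:-→1 8:+→2 9:+→3 … peak 3.

3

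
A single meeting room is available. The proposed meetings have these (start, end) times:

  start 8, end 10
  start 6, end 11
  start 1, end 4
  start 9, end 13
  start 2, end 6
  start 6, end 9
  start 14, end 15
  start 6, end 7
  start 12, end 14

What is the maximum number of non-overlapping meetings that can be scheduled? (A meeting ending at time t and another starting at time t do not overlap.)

5

By end time: (1,4), (2,6), (6,7), (6,9), (8,10), (6,11), (9,13), (12,14), (14,15).
Pick (1,4); next start ≥ 4 → (6,7); next start ≥ 7 → (8,10); next start ≥ 10 → (12,14); next start ≥ 14 → (14,15).
Selected 5 meetings.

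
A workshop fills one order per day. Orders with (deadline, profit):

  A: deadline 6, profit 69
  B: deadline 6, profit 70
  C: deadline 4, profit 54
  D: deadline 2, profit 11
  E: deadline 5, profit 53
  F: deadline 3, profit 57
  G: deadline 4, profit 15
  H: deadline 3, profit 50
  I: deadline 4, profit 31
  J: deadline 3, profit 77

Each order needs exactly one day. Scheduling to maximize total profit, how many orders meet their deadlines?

Sort by profit descending; place each in the latest free slot ≤ its deadline.
Profit order: J=77 B=70 A=69 F=57 C=54 E=53 H=50 I=31 G=15 D=11
Assign: J→slot 3, B→slot 6, A→slot 5, F→slot 2, C→slot 4, E→slot 1, H skipped, I skipped, G skipped, D skipped.
Slots: [1:E] [2:F] [3:J] [4:C] [5:A] [6:B]
6 of 10 scheduled.

6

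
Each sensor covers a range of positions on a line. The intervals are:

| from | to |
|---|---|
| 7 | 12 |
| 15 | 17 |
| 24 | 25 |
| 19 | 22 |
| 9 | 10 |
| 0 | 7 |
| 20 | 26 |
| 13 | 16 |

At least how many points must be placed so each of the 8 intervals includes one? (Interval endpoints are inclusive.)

Sort by right endpoint; whenever an interval is uncovered, place a point at its right end.
By right end: [0,7]  [9,10]  [7,12]  [13,16]  [15,17]  [19,22]  [24,25]  [20,26]
[0,7] uncovered → point at 7; [9,10] uncovered → point at 10; [13,16] uncovered → point at 16; [19,22] uncovered → point at 22; [24,25] uncovered → point at 25.
Points: 7, 10, 16, 22, 25 (5 total).

5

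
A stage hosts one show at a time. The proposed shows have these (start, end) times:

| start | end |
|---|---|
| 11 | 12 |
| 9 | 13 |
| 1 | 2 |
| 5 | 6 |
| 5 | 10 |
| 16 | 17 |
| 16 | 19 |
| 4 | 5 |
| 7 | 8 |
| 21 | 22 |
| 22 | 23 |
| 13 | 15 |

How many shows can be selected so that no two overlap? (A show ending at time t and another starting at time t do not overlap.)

9

Sort by end time and greedily take each interval whose start is ≥ the last chosen end.
Sorted by end: (1,2)  (4,5)  (5,6)  (7,8)  (5,10)  (11,12)  (9,13)  (13,15)  (16,17)  (16,19)  (21,22)  (22,23)
take (1,2); take (4,5); take (5,6); take (7,8); take (11,12); skip (9,13); take (13,15); take (16,17); take (21,22); take (22,23).
Selected 9 shows.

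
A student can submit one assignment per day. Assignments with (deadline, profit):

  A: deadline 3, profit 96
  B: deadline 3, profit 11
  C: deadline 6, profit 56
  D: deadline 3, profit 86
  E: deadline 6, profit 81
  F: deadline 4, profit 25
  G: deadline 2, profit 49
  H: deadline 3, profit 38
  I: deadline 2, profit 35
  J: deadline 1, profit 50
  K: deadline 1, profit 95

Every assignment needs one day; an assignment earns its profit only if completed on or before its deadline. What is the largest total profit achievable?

Sort by profit descending; place each in the latest free slot ≤ its deadline.
By profit: A(d3,96), K(d1,95), D(d3,86), E(d6,81), C(d6,56), J(d1,50), G(d2,49), H(d3,38), I(d2,35), F(d4,25), B(d3,11)
A→slot 3; K→slot 1; D→slot 2; E→slot 6; C→slot 5; J skipped; G skipped; H skipped; I skipped; F→slot 4; B skipped.
Profit = 95 + 86 + 96 + 25 + 56 + 81 = 439

439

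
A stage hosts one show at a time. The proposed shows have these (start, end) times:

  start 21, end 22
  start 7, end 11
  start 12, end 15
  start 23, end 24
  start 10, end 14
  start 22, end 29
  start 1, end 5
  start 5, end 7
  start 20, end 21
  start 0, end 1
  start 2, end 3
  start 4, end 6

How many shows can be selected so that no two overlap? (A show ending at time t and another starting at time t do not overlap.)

8

Greedy by earliest finish: after sorting by end time, pick each interval compatible with the last pick.
Sorted by end: (0,1)  (2,3)  (1,5)  (4,6)  (5,7)  (7,11)  (10,14)  (12,15)  (20,21)  (21,22)  (23,24)  (22,29)
take (0,1); take (2,3); take (4,6); take (7,11); take (12,15); take (20,21); take (21,22); take (23,24).
Selected 8 shows.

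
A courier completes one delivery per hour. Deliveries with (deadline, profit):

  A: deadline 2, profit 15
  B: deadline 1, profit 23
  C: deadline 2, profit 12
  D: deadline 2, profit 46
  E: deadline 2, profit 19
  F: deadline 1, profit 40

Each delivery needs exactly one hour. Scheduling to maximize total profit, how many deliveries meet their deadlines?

By profit: D(d2,46), F(d1,40), B(d1,23), E(d2,19), A(d2,15), C(d2,12)
D→slot 2; F→slot 1; B skipped; E skipped; A skipped; C skipped.
2 of 6 scheduled.

2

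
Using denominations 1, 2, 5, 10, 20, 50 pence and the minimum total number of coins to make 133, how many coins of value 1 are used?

1

Use the largest denomination that fits, subtract, and repeat.
133 = 2×50 + 1×20 + 1×10 + 1×2 + 1×1
Count of 1: 1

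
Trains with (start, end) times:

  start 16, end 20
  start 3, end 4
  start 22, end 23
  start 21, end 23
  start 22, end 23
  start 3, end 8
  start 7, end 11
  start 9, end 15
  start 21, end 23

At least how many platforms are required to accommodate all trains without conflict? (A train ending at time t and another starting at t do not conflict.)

The answer is the maximum number of intervals overlapping at any instant.
Events (time:±→running): 3:+→1 3:+→2 4:-→1 7:+→2 8:-→1 9:+→2 11:-→1 15:-→0 16:+→1 20:-→0 21:+→1 21:+→2 22:+→3 22:+→4 … peak 4.

4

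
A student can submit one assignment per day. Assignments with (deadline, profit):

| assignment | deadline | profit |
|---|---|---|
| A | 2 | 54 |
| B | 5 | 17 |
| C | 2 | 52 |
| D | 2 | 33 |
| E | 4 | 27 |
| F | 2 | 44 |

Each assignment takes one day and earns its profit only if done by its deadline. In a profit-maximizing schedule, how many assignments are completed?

4

Take jobs in profit order; each goes to the latest open slot no later than its deadline.
By profit: A(d2,54), C(d2,52), F(d2,44), D(d2,33), E(d4,27), B(d5,17)
A→slot 2; C→slot 1; F skipped; D skipped; E→slot 4; B→slot 5.
4 of 6 scheduled.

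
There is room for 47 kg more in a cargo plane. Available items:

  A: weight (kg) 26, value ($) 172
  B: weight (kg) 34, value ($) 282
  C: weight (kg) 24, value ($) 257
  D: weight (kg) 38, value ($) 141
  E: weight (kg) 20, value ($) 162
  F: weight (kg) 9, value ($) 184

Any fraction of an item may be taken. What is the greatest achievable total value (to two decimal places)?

Ratios (sorted): F 20.44, C 10.71, B 8.29, E 8.10, A 6.62, D 3.71
take F (9 @ 184); take C (24 @ 257); take 14/34 of B → 116.12. Capacity used 47/47.
Total value = 557.12

557.12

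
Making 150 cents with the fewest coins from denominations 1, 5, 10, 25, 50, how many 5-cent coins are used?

0

Use the largest denomination that fits, subtract, and repeat.
150 = 3×50
Count of 5: 0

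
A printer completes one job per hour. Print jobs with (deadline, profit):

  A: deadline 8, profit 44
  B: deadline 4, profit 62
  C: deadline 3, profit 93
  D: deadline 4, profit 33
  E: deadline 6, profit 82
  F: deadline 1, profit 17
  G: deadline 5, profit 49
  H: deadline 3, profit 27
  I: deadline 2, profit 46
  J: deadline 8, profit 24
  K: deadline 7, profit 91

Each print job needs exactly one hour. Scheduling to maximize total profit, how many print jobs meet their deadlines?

8

Profit order: C=93 K=91 E=82 B=62 G=49 I=46 A=44 D=33 H=27 J=24 F=17
Assign: C→slot 3, K→slot 7, E→slot 6, B→slot 4, G→slot 5, I→slot 2, A→slot 8, D→slot 1, H skipped, J skipped, F skipped.
Slots: [1:D] [2:I] [3:C] [4:B] [5:G] [6:E] [7:K] [8:A]
8 of 11 scheduled.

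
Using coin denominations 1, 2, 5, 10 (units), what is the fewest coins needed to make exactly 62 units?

7

62 − 6×10→2 − 1×2→0
Total coins = 6 + 1 = 7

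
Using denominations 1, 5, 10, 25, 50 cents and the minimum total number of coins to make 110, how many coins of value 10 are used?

1

Use the largest denomination that fits, subtract, and repeat.
110 − 2×50→10 − 1×10→0
Count of 10: 1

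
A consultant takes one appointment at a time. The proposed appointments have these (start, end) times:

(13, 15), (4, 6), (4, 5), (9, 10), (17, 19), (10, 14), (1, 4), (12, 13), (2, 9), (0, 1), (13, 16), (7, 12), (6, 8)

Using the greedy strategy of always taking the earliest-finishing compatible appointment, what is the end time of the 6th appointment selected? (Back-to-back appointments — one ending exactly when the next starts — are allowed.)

13

By end time: (0,1), (1,4), (4,5), (4,6), (6,8), (2,9), (9,10), (7,12), (12,13), (10,14), (13,15), (13,16), (17,19).
Pick (0,1); next start ≥ 1 → (1,4); next start ≥ 4 → (4,5); next start ≥ 5 → (6,8); next start ≥ 8 → (9,10); next start ≥ 10 → (12,13); next start ≥ 13 → (13,15); next start ≥ 15 → (17,19).
Selected: (0,1) (1,4) (4,5) (6,8) (9,10) (12,13) (13,15) (17,19)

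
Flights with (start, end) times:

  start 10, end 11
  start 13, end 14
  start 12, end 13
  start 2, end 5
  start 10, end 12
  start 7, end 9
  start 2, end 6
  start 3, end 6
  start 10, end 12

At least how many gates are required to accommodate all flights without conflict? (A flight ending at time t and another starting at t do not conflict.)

3

The answer is the maximum number of intervals overlapping at any instant.
starts: [2, 2, 3, 7, 10, 10, 10, 12, 13]
ends:   [5, 6, 6, 9, 11, 12, 12, 13, 14]
s2→1 s2→2 s3→3  — peak 3.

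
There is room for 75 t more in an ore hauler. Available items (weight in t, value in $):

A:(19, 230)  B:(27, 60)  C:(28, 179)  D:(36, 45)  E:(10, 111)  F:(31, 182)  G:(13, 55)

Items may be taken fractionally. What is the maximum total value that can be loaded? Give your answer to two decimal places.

Order: A (230/19=12.11) > E (111/10=11.10) > C (179/28=6.39) > F (182/31=5.87) > G (55/13=4.23) > B (60/27=2.22) > D (45/36=1.25)
Fill: take A (19 @ 230) → take E (10 @ 111) → take C (28 @ 179) → take 18/31 of F → 105.68; 75/75 used.
Total value = 625.68

625.68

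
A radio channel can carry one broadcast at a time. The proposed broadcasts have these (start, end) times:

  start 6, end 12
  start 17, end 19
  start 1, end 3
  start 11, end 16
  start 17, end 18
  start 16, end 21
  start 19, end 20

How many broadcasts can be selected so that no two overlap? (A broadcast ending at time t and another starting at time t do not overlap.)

4

Order by finish time; keep every interval that doesn't clash with the previous kept one.
Sorted by end: (1,3)  (6,12)  (11,16)  (17,18)  (17,19)  (19,20)  (16,21)
take (1,3); take (6,12); take (17,18); skip (17,19); take (19,20); skip (16,21).
Selected 4 broadcasts.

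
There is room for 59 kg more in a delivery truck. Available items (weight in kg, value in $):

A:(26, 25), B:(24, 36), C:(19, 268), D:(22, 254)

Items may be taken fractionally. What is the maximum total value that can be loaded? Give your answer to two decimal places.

549.00

Greedy by value/weight ratio, highest first.
Ratios (sorted): C 14.11, D 11.55, B 1.50, A 0.96
take C (19 @ 268); take D (22 @ 254); take 18/24 of B → 27.00. Capacity used 59/59.
Total value = 549.00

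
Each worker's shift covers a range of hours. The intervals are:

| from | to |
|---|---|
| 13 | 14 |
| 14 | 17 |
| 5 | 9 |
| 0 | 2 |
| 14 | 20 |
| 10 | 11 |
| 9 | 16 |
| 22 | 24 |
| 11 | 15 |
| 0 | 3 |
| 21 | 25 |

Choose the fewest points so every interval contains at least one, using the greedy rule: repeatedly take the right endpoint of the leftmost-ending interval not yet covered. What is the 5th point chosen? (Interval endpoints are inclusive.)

Process intervals by earliest right end; each time one isn't hit yet, stab at its right endpoint.
Sorted: [0,2] [0,3] [5,9] [10,11] [13,14] [11,15] [9,16] [14,17] [14,20] [22,24] [21,25]
{[0,2],[0,3]} hit by 2; {[5,9]} hit by 9; {[10,11]} hit by 11; {[13,14],[11,15],[9,16],[14,17],[14,20]} hit by 14; {[22,24],[21,25]} hit by 24.
Points: 2, 9, 11, 14, 24 (5 total).

24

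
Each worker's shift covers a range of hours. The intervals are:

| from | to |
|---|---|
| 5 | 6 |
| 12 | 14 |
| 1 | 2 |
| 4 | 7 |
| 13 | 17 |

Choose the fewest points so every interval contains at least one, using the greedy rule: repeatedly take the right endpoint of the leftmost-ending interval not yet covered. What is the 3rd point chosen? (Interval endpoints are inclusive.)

14

Sort by right endpoint; whenever an interval is uncovered, place a point at its right end.
By right end: [1,2]  [5,6]  [4,7]  [12,14]  [13,17]
[1,2] uncovered → point at 2; [5,6] uncovered → point at 6; [12,14] uncovered → point at 14.
Points: 2, 6, 14 (3 total).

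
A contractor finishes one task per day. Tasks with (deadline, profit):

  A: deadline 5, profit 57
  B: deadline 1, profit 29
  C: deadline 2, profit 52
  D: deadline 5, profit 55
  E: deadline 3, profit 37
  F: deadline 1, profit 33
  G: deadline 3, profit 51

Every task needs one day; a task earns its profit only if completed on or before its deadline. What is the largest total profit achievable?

Sort by profit descending; place each in the latest free slot ≤ its deadline.
Profit order: A=57 D=55 C=52 G=51 E=37 F=33 B=29
Assign: A→slot 5, D→slot 4, C→slot 2, G→slot 3, E→slot 1, F skipped, B skipped.
Slots: [1:E] [2:C] [3:G] [4:D] [5:A]
Profit = 37 + 52 + 51 + 55 + 57 = 252

252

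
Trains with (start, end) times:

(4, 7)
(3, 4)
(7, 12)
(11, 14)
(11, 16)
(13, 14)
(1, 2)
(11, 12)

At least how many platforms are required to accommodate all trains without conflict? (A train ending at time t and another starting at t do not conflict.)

4

Events (time:±→running): 1:+→1 2:-→0 3:+→1 4:-→0 4:+→1 7:-→0 7:+→1 11:+→2 11:+→3 11:+→4 … peak 4.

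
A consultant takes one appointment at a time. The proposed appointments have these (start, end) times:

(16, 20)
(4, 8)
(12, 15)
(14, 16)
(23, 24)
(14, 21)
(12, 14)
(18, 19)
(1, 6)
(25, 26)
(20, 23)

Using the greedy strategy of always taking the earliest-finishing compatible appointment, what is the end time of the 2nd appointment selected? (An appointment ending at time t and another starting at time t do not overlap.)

Sorted by end: (1,6)  (4,8)  (12,14)  (12,15)  (14,16)  (18,19)  (16,20)  (14,21)  (20,23)  (23,24)  (25,26)
take (1,6); take (12,14); take (14,16); take (18,19); take (20,23); take (23,24); take (25,26).
Selected: (1,6) (12,14) (14,16) (18,19) (20,23) (23,24) (25,26)

14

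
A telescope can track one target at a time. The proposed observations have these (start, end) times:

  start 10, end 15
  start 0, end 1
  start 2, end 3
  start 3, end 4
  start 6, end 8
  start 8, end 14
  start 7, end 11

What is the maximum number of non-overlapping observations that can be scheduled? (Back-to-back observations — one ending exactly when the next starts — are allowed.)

Sort by end time and greedily take each interval whose start is ≥ the last chosen end.
Sorted by end: (0,1)  (2,3)  (3,4)  (6,8)  (7,11)  (8,14)  (10,15)
take (0,1); take (2,3); take (3,4); take (6,8); take (8,14).
Selected 5 observations.

5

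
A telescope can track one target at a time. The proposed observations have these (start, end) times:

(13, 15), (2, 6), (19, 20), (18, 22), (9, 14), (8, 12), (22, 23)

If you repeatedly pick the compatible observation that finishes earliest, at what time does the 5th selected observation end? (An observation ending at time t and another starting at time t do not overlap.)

Order by finish time; keep every interval that doesn't clash with the previous kept one.
Sorted by end: (2,6)  (8,12)  (9,14)  (13,15)  (19,20)  (18,22)  (22,23)
take (2,6); take (8,12); take (13,15); take (19,20); skip (18,22); take (22,23).
Selected: (2,6) (8,12) (13,15) (19,20) (22,23)

23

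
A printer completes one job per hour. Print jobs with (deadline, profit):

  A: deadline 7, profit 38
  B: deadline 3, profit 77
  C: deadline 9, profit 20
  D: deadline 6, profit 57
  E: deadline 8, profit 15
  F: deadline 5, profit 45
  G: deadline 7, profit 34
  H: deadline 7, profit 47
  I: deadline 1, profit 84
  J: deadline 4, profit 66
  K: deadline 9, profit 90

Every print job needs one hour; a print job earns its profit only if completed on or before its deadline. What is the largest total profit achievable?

Take jobs in profit order; each goes to the latest open slot no later than its deadline.
Profit order: K=90 I=84 B=77 J=66 D=57 H=47 F=45 A=38 G=34 C=20 E=15
Assign: K→slot 9, I→slot 1, B→slot 3, J→slot 4, D→slot 6, H→slot 7, F→slot 5, A→slot 2, G skipped, C→slot 8, E skipped.
Slots: [1:I] [2:A] [3:B] [4:J] [5:F] [6:D] [7:H] [8:C] [9:K]
Profit = 84 + 38 + 77 + 66 + 45 + 57 + 47 + 20 + 90 = 524

524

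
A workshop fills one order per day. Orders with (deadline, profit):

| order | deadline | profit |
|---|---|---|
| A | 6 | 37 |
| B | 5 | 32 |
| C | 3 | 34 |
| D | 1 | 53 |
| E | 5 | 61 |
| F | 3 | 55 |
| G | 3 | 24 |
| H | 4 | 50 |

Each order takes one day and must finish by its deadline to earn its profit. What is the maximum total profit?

By profit: E(d5,61), F(d3,55), D(d1,53), H(d4,50), A(d6,37), C(d3,34), B(d5,32), G(d3,24)
E→slot 5; F→slot 3; D→slot 1; H→slot 4; A→slot 6; C→slot 2; B skipped; G skipped.
Profit = 53 + 34 + 55 + 50 + 61 + 37 = 290

290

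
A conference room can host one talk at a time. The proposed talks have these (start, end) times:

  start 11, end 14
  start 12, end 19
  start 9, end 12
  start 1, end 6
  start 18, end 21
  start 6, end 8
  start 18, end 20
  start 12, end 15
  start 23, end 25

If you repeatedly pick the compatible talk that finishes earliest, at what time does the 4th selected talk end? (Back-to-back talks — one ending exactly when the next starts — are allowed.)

15

Sorted by end: (1,6)  (6,8)  (9,12)  (11,14)  (12,15)  (12,19)  (18,20)  (18,21)  (23,25)
take (1,6); take (6,8); take (9,12); take (12,15); skip (12,19); take (18,20); skip (18,21); take (23,25).
Selected: (1,6) (6,8) (9,12) (12,15) (18,20) (23,25)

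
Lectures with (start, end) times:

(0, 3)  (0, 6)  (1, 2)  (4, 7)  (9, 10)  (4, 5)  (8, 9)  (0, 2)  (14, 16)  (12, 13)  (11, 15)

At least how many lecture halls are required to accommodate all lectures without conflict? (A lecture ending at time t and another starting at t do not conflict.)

starts: [0, 0, 0, 1, 4, 4, 8, 9, 11, 12, 14]
ends:   [2, 2, 3, 5, 6, 7, 9, 10, 13, 15, 16]
s0→1 s0→2 s0→3 s1→4  — peak 4.

4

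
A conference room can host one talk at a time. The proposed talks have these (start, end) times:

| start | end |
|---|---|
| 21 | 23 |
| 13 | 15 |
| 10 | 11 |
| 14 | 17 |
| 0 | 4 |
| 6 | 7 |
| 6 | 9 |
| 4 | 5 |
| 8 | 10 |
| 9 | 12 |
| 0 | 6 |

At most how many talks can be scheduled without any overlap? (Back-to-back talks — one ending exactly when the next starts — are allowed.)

Sort by end time and greedily take each interval whose start is ≥ the last chosen end.
Sorted by end: (0,4)  (4,5)  (0,6)  (6,7)  (6,9)  (8,10)  (10,11)  (9,12)  (13,15)  (14,17)  (21,23)
take (0,4); take (4,5); take (6,7); take (8,10); take (10,11); take (13,15); take (21,23).
Selected 7 talks.

7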